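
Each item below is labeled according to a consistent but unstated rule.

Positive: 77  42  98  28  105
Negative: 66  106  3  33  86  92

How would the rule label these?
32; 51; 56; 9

The common property of the 'Positive' items is: multiple of 7. No 'Negative' item has it.
32: 32 = 7·4 + 4 — does not satisfy this, so Negative.
51: 51 = 7·7 + 2 — does not satisfy this, so Negative.
56: 56 = 7·8 — fits, so Positive.
9: 9 = 7·1 + 2 — does not satisfy this, so Negative.

Negative, Negative, Positive, Negative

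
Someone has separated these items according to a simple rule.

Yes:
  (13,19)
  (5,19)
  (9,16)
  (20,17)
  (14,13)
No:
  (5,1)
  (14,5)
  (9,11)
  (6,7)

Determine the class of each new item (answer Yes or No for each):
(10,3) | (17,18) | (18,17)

No, Yes, Yes

Every 'Yes' example satisfies: sum ≥ 24. None of the 'No' examples do.
(10,3): 10+3 = 13 — lacks this property, so No. (17,18): 17+18 = 35 — meets the rule, so Yes. (18,17): 18+17 = 35 — meets the rule, so Yes.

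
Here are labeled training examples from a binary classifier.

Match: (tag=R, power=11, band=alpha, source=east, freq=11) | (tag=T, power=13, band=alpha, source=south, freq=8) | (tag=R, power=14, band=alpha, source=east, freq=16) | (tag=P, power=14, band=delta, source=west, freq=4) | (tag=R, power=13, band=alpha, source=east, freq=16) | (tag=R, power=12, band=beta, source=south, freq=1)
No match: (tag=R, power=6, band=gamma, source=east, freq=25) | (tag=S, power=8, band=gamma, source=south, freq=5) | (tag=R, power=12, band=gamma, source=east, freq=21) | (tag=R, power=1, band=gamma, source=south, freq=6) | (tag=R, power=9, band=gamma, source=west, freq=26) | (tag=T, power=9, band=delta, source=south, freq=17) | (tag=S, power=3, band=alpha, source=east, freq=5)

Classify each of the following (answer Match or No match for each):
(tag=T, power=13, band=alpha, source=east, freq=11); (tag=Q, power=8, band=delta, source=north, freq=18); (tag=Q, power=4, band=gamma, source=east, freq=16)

The common property of the 'Match' items is: power ≥ 9 AND freq ≤ 16. No 'No match' item has it.

Match, No match, No match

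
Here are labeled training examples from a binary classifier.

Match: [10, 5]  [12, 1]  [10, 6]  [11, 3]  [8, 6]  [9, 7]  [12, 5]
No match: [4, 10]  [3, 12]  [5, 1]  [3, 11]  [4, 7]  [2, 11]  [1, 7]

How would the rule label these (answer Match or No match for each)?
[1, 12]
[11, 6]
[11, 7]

No match, Match, Match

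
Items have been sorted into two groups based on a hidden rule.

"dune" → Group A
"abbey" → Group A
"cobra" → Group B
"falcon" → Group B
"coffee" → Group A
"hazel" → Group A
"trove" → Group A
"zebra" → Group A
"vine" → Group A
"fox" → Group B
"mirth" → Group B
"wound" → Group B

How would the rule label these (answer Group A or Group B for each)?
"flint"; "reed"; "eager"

Group B, Group A, Group A

All 'Group A' examples share one property — contains 'e' — and every 'Group B' example lacks it.
"flint" — no 'e', hence Group B. "reed" — has 'e', hence Group A. "eager" — has 'e', hence Group A.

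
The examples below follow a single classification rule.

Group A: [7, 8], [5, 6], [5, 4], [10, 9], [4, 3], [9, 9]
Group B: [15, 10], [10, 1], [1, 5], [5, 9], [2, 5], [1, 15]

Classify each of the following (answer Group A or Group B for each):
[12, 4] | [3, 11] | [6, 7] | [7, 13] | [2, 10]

The common property of the 'Group A' items is: |first − second| ≤ 1. No 'Group B' item has it.
[12, 4]: |12−4| = 8 — doesn't match, so Group B. [3, 11]: |3−11| = 8 — doesn't match, so Group B. [6, 7]: |6−7| = 1 — checks out, so Group A. [7, 13]: |7−13| = 6 — doesn't match, so Group B. [2, 10]: |2−10| = 8 — doesn't match, so Group B.

Group B, Group B, Group A, Group B, Group B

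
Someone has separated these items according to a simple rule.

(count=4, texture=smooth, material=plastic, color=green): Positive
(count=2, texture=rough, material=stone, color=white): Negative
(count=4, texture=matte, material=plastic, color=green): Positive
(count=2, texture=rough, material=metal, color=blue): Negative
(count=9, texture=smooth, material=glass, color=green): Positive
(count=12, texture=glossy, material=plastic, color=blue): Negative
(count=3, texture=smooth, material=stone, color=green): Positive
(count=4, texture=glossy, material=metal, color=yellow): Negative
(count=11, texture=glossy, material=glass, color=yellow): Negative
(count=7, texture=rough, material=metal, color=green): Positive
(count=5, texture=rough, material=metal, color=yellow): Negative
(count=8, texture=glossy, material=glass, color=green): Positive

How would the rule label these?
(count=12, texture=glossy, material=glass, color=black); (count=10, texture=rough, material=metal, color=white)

Negative, Negative

All 'Positive' examples share one property — color is green — and every 'Negative' example lacks it.
(count=12, texture=glossy, material=glass, color=black): color is black — does not satisfy this, so Negative. (count=10, texture=rough, material=metal, color=white): color is white — does not satisfy this, so Negative.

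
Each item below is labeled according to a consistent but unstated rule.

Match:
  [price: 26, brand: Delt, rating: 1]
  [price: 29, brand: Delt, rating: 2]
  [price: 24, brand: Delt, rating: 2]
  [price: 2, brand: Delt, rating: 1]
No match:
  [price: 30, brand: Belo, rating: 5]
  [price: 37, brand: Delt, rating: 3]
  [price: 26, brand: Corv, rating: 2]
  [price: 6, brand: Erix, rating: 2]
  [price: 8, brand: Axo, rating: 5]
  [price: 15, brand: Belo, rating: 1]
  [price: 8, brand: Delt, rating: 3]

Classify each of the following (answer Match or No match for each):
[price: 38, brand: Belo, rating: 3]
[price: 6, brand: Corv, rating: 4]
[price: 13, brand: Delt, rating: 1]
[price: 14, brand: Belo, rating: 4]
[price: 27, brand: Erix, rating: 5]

No match, No match, Match, No match, No match

A rule that fits every label: brand is Delt AND rating ≤ 2 — true of each 'Match' example, false of each 'No match' one.
[price: 38, brand: Belo, rating: 3] → brand is Belo, rating = 3 → No match.
[price: 6, brand: Corv, rating: 4] → brand is Corv, rating = 4 → No match.
[price: 13, brand: Delt, rating: 1] → brand is Delt, rating = 1 → Match.
[price: 14, brand: Belo, rating: 4] → brand is Belo, rating = 4 → No match.
[price: 27, brand: Erix, rating: 5] → brand is Erix, rating = 5 → No match.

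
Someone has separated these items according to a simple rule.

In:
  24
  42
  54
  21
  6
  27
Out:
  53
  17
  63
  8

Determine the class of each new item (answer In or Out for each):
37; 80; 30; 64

A rule that fits every label: multiple of 3 AND at most 54 — true of each 'In' example, false of each 'Out' one.

Out, Out, In, Out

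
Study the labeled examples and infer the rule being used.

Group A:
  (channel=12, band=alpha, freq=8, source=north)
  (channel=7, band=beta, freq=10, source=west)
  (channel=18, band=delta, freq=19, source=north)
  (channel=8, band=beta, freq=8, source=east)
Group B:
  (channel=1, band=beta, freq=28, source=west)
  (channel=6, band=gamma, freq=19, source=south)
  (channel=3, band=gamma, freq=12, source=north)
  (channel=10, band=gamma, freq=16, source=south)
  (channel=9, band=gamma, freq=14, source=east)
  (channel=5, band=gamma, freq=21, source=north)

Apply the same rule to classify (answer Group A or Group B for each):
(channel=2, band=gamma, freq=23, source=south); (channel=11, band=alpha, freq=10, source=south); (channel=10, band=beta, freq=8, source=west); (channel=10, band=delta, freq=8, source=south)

Rule: band is delta OR freq ≤ 10. This holds for each 'Group A' example and fails for each 'Group B' one.
Group B: (channel=2, band=gamma, freq=23, source=south), since band is gamma, freq = 23.
Group A: (channel=11, band=alpha, freq=10, source=south), since band is alpha, freq = 10.
Group A: (channel=10, band=beta, freq=8, source=west), since band is beta, freq = 8.
Group A: (channel=10, band=delta, freq=8, source=south), since band is delta, freq = 8.

Group B, Group A, Group A, Group A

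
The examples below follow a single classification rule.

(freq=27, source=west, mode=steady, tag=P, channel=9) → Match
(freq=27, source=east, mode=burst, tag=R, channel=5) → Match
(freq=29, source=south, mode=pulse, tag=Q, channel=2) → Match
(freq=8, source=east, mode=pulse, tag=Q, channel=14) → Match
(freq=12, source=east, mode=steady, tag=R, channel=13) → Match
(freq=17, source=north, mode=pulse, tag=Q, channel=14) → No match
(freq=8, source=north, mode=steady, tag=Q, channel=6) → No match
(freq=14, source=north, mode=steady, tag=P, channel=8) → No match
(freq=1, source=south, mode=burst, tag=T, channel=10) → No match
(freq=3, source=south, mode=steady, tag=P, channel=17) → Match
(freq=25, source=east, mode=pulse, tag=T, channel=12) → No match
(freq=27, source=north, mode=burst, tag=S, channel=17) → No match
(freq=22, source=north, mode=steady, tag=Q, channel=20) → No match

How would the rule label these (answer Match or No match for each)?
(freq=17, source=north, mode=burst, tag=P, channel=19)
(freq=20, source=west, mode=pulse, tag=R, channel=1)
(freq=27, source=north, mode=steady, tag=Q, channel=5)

No match, Match, No match

A rule that fits every label: source is not north AND tag is not T — true of each 'Match' example, false of each 'No match' one.
(freq=17, source=north, mode=burst, tag=P, channel=19): No match (source is north, tag is P).
(freq=20, source=west, mode=pulse, tag=R, channel=1): Match (source is west, tag is R).
(freq=27, source=north, mode=steady, tag=Q, channel=5): No match (source is north, tag is Q).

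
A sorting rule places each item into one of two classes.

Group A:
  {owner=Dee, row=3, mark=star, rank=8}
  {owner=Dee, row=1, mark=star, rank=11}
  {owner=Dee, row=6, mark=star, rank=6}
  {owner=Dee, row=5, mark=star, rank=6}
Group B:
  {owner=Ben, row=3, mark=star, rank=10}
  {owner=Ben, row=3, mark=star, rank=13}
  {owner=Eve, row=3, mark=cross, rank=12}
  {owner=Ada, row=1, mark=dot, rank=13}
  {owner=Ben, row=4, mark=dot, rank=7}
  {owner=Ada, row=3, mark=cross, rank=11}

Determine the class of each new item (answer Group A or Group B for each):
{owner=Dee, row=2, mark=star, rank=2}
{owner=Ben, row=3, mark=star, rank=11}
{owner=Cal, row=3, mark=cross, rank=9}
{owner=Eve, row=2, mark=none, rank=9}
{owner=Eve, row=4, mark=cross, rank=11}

The distinguishing property — owner is Dee — holds for all the 'Group A' cases and none of the 'Group B' cases.
{owner=Dee, row=2, mark=star, rank=2} — owner is Dee, hence Group A.
{owner=Ben, row=3, mark=star, rank=11} — owner is Ben, hence Group B.
{owner=Cal, row=3, mark=cross, rank=9} — owner is Cal, hence Group B.
{owner=Eve, row=2, mark=none, rank=9} — owner is Eve, hence Group B.
{owner=Eve, row=4, mark=cross, rank=11} — owner is Eve, hence Group B.

Group A, Group B, Group B, Group B, Group B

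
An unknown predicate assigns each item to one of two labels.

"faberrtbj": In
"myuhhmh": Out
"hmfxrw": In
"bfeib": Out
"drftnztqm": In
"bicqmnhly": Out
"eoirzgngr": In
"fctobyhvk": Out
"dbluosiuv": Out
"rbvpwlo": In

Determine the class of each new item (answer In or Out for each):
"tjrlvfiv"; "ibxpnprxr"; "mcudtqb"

Every 'In' example satisfies: contains 'r'. None of the 'Out' examples do.
"tjrlvfiv": has 'r', fits → In. "ibxpnprxr": has 'r', fits → In. "mcudtqb": no 'r', does not satisfy this → Out.

In, In, Out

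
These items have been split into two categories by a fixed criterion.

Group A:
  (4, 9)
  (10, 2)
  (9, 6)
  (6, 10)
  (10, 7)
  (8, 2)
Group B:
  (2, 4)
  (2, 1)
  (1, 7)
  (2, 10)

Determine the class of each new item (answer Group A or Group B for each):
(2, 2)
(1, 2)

Group B, Group B

A rule that fits every label: first ≥ 4 — true of each 'Group A' example, false of each 'Group B' one.
(2, 2) — first 2, hence Group B. (1, 2) — first 1, hence Group B.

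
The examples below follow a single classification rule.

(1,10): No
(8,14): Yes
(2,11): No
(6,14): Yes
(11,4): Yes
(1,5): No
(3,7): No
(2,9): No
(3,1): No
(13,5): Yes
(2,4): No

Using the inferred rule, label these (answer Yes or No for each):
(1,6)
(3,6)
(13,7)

The simplest hypothesis consistent with all the labels is: sum ≥ 15.
(1,6): 1+6 = 7 — doesn't match, so No.
(3,6): 3+6 = 9 — doesn't match, so No.
(13,7): 13+7 = 20 — checks out, so Yes.

No, No, Yes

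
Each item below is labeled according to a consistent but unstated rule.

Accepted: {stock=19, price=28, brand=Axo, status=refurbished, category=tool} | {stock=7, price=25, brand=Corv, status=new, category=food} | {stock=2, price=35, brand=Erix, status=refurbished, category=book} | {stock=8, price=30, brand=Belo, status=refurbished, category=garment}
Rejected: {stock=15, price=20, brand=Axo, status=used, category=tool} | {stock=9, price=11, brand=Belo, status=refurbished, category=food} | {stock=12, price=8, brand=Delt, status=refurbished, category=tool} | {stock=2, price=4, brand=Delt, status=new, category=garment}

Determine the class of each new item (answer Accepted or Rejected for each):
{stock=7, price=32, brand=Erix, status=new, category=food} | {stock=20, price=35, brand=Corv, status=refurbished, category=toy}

A rule that fits every label: price ≥ 25 — true of each 'Accepted' example, false of each 'Rejected' one.
{stock=7, price=32, brand=Erix, status=new, category=food}: price = 32, checks out → Accepted.
{stock=20, price=35, brand=Corv, status=refurbished, category=toy}: price = 35, checks out → Accepted.

Accepted, Accepted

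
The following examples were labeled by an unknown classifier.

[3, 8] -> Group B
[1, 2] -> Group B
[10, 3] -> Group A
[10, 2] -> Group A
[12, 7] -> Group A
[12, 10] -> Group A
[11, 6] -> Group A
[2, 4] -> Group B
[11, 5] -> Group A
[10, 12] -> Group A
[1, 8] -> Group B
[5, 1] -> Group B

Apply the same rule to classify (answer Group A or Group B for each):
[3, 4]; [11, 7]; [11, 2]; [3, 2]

Group B, Group A, Group A, Group B

'Group A' ⟺ sum ≥ 12.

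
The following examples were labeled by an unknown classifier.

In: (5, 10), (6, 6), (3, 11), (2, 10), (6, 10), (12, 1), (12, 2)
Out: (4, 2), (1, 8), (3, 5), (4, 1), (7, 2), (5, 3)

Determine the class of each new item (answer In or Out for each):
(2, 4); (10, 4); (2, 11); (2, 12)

Out, In, In, In

A rule that fits every label: sum ≥ 12 — true of each 'In' example, false of each 'Out' one.
(2, 4): 2+4 = 6 — fails the rule, so Out.
(10, 4): 10+4 = 14 — checks out, so In.
(2, 11): 2+11 = 13 — checks out, so In.
(2, 12): 2+12 = 14 — checks out, so In.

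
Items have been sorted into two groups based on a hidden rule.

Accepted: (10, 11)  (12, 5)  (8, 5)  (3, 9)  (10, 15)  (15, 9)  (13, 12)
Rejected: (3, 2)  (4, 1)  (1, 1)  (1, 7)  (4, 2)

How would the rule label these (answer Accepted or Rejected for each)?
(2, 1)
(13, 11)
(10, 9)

All 'Accepted' examples share one property — sum ≥ 12 — and every 'Rejected' example lacks it.
(2, 1): 2+1 = 3 — lacks this property, so Rejected.
(13, 11): 13+11 = 24 — checks out, so Accepted.
(10, 9): 10+9 = 19 — checks out, so Accepted.

Rejected, Accepted, Accepted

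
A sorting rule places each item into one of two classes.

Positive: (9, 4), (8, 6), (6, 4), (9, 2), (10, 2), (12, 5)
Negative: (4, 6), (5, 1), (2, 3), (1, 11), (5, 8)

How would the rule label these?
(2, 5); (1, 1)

Negative, Negative

All 'Positive' examples share one property — first ≥ 6 — and every 'Negative' example lacks it.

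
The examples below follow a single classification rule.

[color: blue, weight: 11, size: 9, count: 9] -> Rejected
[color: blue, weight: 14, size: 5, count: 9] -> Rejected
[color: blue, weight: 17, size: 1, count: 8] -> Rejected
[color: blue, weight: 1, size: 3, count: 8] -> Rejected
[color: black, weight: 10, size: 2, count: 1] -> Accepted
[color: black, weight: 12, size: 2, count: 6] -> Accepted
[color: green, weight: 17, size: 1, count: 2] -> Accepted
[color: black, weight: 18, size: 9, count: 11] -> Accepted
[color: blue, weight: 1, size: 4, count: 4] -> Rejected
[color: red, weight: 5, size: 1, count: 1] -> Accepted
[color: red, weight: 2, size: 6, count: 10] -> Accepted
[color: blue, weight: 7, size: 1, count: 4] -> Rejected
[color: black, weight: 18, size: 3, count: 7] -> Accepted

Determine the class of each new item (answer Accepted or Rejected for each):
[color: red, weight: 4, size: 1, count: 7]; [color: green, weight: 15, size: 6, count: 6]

The simplest hypothesis consistent with all the labels is: color is not blue.
Accepted: [color: red, weight: 4, size: 1, count: 7], since color is red.
Accepted: [color: green, weight: 15, size: 6, count: 6], since color is green.

Accepted, Accepted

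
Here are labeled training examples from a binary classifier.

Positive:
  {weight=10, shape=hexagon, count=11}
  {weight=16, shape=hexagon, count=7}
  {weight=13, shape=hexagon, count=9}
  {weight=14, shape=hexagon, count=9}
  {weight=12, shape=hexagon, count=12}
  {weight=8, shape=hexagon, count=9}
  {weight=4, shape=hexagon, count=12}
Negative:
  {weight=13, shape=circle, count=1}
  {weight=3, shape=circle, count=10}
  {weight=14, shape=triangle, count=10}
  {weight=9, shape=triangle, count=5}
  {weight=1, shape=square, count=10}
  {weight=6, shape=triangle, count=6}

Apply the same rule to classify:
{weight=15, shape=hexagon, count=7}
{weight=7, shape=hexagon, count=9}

All 'Positive' examples share one property — shape is hexagon — and every 'Negative' example lacks it.
{weight=15, shape=hexagon, count=7} → shape is hexagon → Positive.
{weight=7, shape=hexagon, count=9} → shape is hexagon → Positive.

Positive, Positive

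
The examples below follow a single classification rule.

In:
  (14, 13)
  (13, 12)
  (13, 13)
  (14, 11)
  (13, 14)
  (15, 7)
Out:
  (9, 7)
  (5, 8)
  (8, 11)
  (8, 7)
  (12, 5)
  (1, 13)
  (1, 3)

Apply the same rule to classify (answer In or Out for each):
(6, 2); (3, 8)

Out, Out

Every 'In' example satisfies: sum ≥ 22. None of the 'Out' examples do.
(6, 2) — 6+2 = 8, hence Out. (3, 8) — 3+8 = 11, hence Out.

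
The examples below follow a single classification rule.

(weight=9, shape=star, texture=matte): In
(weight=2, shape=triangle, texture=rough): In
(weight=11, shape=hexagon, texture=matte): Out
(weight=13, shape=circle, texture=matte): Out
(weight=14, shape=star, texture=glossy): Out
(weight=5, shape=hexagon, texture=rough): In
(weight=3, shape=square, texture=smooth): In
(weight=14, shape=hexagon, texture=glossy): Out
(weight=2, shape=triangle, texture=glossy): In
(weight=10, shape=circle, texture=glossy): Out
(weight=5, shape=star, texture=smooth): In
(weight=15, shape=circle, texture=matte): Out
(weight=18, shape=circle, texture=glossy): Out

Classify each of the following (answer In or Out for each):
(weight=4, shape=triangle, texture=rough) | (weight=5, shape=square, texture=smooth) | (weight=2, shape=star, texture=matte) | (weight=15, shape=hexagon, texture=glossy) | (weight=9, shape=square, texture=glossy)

In, In, In, Out, In

All 'In' examples share one property — weight ≤ 9 — and every 'Out' example lacks it.
(weight=4, shape=triangle, texture=rough): weight = 4 — qualifies, so In. (weight=5, shape=square, texture=smooth): weight = 5 — qualifies, so In. (weight=2, shape=star, texture=matte): weight = 2 — qualifies, so In. (weight=15, shape=hexagon, texture=glossy): weight = 15 — doesn't qualify, so Out. (weight=9, shape=square, texture=glossy): weight = 9 — qualifies, so In.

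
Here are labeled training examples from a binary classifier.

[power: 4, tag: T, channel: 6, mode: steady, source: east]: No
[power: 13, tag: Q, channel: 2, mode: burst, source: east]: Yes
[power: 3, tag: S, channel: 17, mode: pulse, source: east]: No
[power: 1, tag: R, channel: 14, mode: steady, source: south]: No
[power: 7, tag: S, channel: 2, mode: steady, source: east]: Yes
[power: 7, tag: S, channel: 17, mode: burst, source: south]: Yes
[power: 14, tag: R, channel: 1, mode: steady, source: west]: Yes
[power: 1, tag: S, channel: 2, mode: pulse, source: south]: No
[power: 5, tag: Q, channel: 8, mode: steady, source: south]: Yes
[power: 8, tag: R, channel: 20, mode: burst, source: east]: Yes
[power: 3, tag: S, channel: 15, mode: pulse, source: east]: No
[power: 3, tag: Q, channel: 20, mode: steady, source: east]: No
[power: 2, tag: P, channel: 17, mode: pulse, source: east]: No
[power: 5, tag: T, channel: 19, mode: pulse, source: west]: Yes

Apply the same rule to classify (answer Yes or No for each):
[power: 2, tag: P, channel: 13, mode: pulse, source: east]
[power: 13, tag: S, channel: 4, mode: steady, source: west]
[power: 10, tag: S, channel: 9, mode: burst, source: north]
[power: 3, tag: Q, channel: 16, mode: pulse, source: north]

No, Yes, Yes, No

Rule: power ≥ 5. This holds for each 'Yes' example and fails for each 'No' one.
[power: 2, tag: P, channel: 13, mode: pulse, source: east] → power = 2 → No. [power: 13, tag: S, channel: 4, mode: steady, source: west] → power = 13 → Yes. [power: 10, tag: S, channel: 9, mode: burst, source: north] → power = 10 → Yes. [power: 3, tag: Q, channel: 16, mode: pulse, source: north] → power = 3 → No.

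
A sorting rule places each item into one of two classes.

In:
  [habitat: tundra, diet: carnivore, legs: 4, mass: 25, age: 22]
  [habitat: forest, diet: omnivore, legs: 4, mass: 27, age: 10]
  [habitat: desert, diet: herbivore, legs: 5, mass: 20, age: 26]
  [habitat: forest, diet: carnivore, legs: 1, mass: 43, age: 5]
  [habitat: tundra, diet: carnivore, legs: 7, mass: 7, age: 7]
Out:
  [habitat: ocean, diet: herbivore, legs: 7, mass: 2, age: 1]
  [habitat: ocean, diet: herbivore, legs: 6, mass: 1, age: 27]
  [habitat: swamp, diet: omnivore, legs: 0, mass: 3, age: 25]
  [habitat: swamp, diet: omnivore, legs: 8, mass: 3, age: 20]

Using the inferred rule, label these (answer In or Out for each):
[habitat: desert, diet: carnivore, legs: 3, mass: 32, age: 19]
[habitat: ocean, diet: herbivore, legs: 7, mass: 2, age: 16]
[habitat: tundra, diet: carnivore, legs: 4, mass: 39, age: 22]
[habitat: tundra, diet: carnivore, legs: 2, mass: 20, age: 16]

In, Out, In, In

The common property of the 'In' items is: mass ≥ 7. No 'Out' item has it.
[habitat: desert, diet: carnivore, legs: 3, mass: 32, age: 19] → mass = 32 → In.
[habitat: ocean, diet: herbivore, legs: 7, mass: 2, age: 16] → mass = 2 → Out.
[habitat: tundra, diet: carnivore, legs: 4, mass: 39, age: 22] → mass = 39 → In.
[habitat: tundra, diet: carnivore, legs: 2, mass: 20, age: 16] → mass = 20 → In.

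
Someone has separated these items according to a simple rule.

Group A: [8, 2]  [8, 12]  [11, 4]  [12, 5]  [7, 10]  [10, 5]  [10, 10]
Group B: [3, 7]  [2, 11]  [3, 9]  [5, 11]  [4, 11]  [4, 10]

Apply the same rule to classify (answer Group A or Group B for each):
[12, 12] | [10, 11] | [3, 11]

Group A, Group A, Group B

The rule appears to be: first ≥ 7.
[12, 12] → first 12 → Group A.
[10, 11] → first 10 → Group A.
[3, 11] → first 3 → Group B.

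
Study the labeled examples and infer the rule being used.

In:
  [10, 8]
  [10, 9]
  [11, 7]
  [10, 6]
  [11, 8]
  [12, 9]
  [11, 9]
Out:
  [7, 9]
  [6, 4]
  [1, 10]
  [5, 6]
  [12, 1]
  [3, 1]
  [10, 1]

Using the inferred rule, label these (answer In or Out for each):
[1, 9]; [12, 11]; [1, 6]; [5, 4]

One predicate separates the groups cleanly: first > second AND sum ≥ 16.
[1, 9] → 1 < 9, 1+9 = 10 → Out.
[12, 11] → 12 > 11, 12+11 = 23 → In.
[1, 6] → 1 < 6, 1+6 = 7 → Out.
[5, 4] → 5 > 4, 5+4 = 9 → Out.

Out, In, Out, Out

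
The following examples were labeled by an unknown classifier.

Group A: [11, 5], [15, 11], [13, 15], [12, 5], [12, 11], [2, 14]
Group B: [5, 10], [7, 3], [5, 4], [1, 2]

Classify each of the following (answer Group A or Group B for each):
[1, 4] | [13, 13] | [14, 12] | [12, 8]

Group B, Group A, Group A, Group A

The rule appears to be: sum ≥ 16.
[1, 4]: 1+4 = 5, fails the rule → Group B.
[13, 13]: 13+13 = 26, checks out → Group A.
[14, 12]: 14+12 = 26, checks out → Group A.
[12, 8]: 12+8 = 20, checks out → Group A.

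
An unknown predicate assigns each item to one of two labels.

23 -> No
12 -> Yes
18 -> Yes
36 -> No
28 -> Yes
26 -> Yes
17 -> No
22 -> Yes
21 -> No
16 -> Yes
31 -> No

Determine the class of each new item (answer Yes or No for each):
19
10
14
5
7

No, Yes, Yes, No, No

The distinguishing property — even AND at most 28 — holds for all the 'Yes' cases and none of the 'No' cases.
19: 19 is odd, 19 ≤ 28, does not pass → No.
10: 10 is even, 10 ≤ 28, has this property → Yes.
14: 14 is even, 14 ≤ 28, has this property → Yes.
5: 5 is odd, 5 ≤ 28, does not pass → No.
7: 7 is odd, 7 ≤ 28, does not pass → No.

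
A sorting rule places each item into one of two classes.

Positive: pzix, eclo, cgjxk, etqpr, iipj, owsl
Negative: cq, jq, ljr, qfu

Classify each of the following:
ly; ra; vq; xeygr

One predicate separates the groups cleanly: length ≥ 4.
Negative: ly, since length 2. Negative: ra, since length 2. Negative: vq, since length 2. Positive: xeygr, since length 5.

Negative, Negative, Negative, Positive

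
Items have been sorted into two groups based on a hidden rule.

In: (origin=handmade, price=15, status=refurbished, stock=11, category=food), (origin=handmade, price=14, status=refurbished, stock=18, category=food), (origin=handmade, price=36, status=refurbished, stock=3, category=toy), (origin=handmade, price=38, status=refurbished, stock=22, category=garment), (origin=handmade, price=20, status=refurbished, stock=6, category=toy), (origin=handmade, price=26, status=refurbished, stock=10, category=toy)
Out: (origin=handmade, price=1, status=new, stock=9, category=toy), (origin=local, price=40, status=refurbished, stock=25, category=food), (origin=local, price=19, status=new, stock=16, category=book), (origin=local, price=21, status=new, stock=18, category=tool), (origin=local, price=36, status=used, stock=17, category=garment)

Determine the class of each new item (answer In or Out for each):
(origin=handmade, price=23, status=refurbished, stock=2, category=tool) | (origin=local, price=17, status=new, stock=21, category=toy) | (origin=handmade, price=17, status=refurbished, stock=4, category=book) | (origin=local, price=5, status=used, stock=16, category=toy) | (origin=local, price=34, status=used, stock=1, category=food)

The rule appears to be: status is refurbished AND origin is handmade.
(origin=handmade, price=23, status=refurbished, stock=2, category=tool) → status is refurbished, origin is handmade → In.
(origin=local, price=17, status=new, stock=21, category=toy) → status is new, origin is local → Out.
(origin=handmade, price=17, status=refurbished, stock=4, category=book) → status is refurbished, origin is handmade → In.
(origin=local, price=5, status=used, stock=16, category=toy) → status is used, origin is local → Out.
(origin=local, price=34, status=used, stock=1, category=food) → status is used, origin is local → Out.

In, Out, In, Out, Out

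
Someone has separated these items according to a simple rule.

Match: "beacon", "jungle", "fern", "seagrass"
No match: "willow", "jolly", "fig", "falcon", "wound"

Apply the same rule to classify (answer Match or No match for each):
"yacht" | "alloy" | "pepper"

No match, No match, Match

Looking at the examples, the only property every 'Match' case has and every 'No match' case lacks is: contains 'e'.
"yacht" → no 'e' → No match. "alloy" → no 'e' → No match. "pepper" → has 'e' → Match.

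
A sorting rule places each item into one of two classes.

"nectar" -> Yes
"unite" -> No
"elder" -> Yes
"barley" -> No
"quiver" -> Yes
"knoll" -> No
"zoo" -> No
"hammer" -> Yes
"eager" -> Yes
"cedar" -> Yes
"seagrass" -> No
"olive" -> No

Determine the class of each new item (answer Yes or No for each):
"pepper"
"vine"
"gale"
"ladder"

Yes, No, No, Yes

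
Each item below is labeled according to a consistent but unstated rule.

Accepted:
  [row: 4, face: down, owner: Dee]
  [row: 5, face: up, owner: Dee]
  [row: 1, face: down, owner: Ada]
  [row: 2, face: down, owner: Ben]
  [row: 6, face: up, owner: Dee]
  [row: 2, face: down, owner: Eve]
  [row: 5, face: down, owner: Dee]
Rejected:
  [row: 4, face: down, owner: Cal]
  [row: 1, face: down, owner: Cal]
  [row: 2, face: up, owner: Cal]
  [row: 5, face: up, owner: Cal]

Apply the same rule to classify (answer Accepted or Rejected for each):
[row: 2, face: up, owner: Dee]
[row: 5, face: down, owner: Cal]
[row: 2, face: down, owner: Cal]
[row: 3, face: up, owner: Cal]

Accepted, Rejected, Rejected, Rejected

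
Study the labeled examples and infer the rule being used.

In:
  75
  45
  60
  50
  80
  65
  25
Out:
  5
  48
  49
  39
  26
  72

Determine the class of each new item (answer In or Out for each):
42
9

Out, Out

The classifier is using: multiple of 5 AND at least 25.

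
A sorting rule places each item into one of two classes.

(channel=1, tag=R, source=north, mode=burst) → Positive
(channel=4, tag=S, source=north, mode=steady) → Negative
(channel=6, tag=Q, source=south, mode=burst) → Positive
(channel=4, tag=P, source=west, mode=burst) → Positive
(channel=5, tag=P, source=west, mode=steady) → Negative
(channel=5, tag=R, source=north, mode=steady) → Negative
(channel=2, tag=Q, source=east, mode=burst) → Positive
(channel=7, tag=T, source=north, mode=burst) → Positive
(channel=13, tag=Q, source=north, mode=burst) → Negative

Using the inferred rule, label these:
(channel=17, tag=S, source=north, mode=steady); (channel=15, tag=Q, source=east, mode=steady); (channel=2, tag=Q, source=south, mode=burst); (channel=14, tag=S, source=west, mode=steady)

The simplest hypothesis consistent with all the labels is: mode is burst AND channel ≤ 7.
(channel=17, tag=S, source=north, mode=steady): mode is steady, channel = 17 — does not satisfy this, so Negative. (channel=15, tag=Q, source=east, mode=steady): mode is steady, channel = 15 — does not satisfy this, so Negative. (channel=2, tag=Q, source=south, mode=burst): mode is burst, channel = 2 — satisfies this, so Positive. (channel=14, tag=S, source=west, mode=steady): mode is steady, channel = 14 — does not satisfy this, so Negative.

Negative, Negative, Positive, Negative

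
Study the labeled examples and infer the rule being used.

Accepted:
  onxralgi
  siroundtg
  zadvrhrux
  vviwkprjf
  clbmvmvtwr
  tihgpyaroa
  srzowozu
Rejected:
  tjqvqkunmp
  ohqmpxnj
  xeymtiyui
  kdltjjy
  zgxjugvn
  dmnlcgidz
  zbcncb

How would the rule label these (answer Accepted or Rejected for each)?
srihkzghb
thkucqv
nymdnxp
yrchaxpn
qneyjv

The distinguishing property — contains 'r' — holds for all the 'Accepted' cases and none of the 'Rejected' cases.
srihkzghb: has 'r', fits → Accepted.
thkucqv: no 'r', doesn't match → Rejected.
nymdnxp: no 'r', doesn't match → Rejected.
yrchaxpn: has 'r', fits → Accepted.
qneyjv: no 'r', doesn't match → Rejected.

Accepted, Rejected, Rejected, Accepted, Rejected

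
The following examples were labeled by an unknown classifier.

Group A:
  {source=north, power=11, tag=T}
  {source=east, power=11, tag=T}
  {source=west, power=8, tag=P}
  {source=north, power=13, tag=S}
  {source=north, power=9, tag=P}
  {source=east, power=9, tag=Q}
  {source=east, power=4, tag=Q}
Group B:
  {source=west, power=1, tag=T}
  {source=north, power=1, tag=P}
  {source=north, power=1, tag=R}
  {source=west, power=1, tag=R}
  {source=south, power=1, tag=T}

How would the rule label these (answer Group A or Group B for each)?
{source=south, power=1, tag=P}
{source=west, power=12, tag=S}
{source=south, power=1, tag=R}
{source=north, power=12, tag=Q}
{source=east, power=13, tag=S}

Group B, Group A, Group B, Group A, Group A

One predicate separates the groups cleanly: power ≥ 4.
Group B: {source=south, power=1, tag=P}, since power = 1. Group A: {source=west, power=12, tag=S}, since power = 12. Group B: {source=south, power=1, tag=R}, since power = 1. Group A: {source=north, power=12, tag=Q}, since power = 12. Group A: {source=east, power=13, tag=S}, since power = 13.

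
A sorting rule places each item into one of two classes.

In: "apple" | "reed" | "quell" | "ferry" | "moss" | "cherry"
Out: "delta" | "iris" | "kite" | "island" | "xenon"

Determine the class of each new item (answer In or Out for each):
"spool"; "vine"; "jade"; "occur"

In, Out, Out, In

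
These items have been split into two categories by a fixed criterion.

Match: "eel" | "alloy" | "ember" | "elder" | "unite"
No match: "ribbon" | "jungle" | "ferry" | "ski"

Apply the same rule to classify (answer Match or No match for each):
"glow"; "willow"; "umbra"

One predicate separates the groups cleanly: starts with a vowel.
"glow": starts with 'g' — doesn't match, so No match. "willow": starts with 'w' — doesn't match, so No match. "umbra": starts with 'u' — has this property, so Match.

No match, No match, Match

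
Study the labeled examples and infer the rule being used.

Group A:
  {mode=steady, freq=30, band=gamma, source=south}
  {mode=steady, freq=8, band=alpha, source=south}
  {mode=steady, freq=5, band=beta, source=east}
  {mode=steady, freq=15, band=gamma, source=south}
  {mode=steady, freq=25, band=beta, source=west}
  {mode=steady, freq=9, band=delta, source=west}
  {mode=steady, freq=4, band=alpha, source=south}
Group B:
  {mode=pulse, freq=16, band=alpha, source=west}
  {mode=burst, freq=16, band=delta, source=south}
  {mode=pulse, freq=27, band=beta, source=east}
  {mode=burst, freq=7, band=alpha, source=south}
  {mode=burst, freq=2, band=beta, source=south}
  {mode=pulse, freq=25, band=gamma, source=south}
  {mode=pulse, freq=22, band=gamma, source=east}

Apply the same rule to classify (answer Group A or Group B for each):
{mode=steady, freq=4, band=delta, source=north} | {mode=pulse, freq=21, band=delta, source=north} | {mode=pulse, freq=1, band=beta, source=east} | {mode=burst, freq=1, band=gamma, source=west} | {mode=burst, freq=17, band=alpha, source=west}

Group A, Group B, Group B, Group B, Group B

Rule: mode is steady. This holds for each 'Group A' example and fails for each 'Group B' one.
{mode=steady, freq=4, band=delta, source=north}: mode is steady, checks out → Group A.
{mode=pulse, freq=21, band=delta, source=north}: mode is pulse, doesn't match → Group B.
{mode=pulse, freq=1, band=beta, source=east}: mode is pulse, doesn't match → Group B.
{mode=burst, freq=1, band=gamma, source=west}: mode is burst, doesn't match → Group B.
{mode=burst, freq=17, band=alpha, source=west}: mode is burst, doesn't match → Group B.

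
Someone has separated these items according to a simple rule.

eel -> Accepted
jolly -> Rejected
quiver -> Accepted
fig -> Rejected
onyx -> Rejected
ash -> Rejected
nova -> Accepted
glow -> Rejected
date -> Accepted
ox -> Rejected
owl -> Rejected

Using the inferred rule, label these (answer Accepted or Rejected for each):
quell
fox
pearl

Accepted, Rejected, Accepted

The rule appears to be: has ≥ 2 vowels.
quell: 2 vowels, checks out → Accepted.
fox: 1 vowel, does not fit → Rejected.
pearl: 2 vowels, checks out → Accepted.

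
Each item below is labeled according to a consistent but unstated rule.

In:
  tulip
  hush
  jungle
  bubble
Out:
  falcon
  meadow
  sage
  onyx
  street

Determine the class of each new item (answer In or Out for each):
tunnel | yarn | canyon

In, Out, Out

One predicate separates the groups cleanly: contains 'u'.
tunnel: has 'u', passes → In.
yarn: no 'u', does not pass → Out.
canyon: no 'u', does not pass → Out.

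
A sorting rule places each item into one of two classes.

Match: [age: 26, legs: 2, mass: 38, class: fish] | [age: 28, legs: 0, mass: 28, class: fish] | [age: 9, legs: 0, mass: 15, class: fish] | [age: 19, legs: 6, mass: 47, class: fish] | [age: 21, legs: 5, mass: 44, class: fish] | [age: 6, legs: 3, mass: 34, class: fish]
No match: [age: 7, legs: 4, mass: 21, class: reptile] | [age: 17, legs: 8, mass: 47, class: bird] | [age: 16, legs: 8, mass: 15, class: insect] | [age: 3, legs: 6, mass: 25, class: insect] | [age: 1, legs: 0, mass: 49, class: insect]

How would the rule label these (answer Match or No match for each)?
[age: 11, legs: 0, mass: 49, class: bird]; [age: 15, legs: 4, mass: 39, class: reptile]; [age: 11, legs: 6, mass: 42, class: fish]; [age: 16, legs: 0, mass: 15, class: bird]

One predicate separates the groups cleanly: class is fish.
[age: 11, legs: 0, mass: 49, class: bird]: class is bird, doesn't qualify → No match. [age: 15, legs: 4, mass: 39, class: reptile]: class is reptile, doesn't qualify → No match. [age: 11, legs: 6, mass: 42, class: fish]: class is fish, checks out → Match. [age: 16, legs: 0, mass: 15, class: bird]: class is bird, doesn't qualify → No match.

No match, No match, Match, No match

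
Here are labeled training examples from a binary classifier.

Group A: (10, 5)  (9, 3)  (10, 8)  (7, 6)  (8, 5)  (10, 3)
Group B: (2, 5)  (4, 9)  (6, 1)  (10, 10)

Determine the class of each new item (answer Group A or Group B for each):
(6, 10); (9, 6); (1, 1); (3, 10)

The classifier is using: first > second AND sum ≥ 12.
(6, 10): 6 < 10, 6+10 = 16, lacks this property → Group B. (9, 6): 9 > 6, 9+6 = 15, fits → Group A. (1, 1): 1 = 1, 1+1 = 2, lacks this property → Group B. (3, 10): 3 < 10, 3+10 = 13, lacks this property → Group B.

Group B, Group A, Group B, Group B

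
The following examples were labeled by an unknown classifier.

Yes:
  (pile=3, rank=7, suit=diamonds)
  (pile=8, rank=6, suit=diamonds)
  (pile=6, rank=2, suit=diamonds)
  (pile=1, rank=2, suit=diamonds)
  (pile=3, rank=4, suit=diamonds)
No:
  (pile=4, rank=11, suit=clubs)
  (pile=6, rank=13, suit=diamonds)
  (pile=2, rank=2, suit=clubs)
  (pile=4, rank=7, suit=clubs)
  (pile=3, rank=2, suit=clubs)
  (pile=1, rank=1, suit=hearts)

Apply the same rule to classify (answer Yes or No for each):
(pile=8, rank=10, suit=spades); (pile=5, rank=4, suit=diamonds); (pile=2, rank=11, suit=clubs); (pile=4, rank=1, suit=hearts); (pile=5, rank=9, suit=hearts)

Every 'Yes' example satisfies: suit is diamonds AND rank ≤ 7. None of the 'No' examples do.
(pile=8, rank=10, suit=spades): No (suit is spades, rank = 10). (pile=5, rank=4, suit=diamonds): Yes (suit is diamonds, rank = 4). (pile=2, rank=11, suit=clubs): No (suit is clubs, rank = 11). (pile=4, rank=1, suit=hearts): No (suit is hearts, rank = 1). (pile=5, rank=9, suit=hearts): No (suit is hearts, rank = 9).

No, Yes, No, No, No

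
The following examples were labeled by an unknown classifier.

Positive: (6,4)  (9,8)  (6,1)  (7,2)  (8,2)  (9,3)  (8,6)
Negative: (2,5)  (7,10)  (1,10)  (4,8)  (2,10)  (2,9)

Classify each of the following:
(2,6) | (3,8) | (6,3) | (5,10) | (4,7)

Rule: first > second. This holds for each 'Positive' example and fails for each 'Negative' one.
(2,6): 2 < 6, doesn't qualify → Negative. (3,8): 3 < 8, doesn't qualify → Negative. (6,3): 6 > 3, has this property → Positive. (5,10): 5 < 10, doesn't qualify → Negative. (4,7): 4 < 7, doesn't qualify → Negative.

Negative, Negative, Positive, Negative, Negative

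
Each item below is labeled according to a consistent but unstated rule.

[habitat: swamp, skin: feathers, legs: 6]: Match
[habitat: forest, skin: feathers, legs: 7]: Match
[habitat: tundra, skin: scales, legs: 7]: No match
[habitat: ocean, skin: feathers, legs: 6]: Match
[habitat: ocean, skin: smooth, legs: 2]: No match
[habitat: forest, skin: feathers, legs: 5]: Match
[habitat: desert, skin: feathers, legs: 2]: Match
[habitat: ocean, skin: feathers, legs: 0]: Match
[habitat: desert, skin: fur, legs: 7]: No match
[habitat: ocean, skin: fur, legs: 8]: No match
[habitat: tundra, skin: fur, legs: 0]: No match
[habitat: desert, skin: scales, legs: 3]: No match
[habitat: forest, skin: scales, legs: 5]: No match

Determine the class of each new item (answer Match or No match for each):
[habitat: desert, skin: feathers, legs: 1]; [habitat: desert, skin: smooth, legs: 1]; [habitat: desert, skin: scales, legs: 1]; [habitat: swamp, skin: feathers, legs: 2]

Match, No match, No match, Match

Comparing the two groups points to one rule — skin is feathers.
[habitat: desert, skin: feathers, legs: 1]: skin is feathers, has this property → Match.
[habitat: desert, skin: smooth, legs: 1]: skin is smooth, doesn't match → No match.
[habitat: desert, skin: scales, legs: 1]: skin is scales, doesn't match → No match.
[habitat: swamp, skin: feathers, legs: 2]: skin is feathers, has this property → Match.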